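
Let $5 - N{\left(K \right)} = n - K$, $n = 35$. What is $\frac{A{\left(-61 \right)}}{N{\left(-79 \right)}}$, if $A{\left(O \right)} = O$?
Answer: $\frac{61}{109} \approx 0.55963$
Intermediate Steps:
$N{\left(K \right)} = -30 + K$ ($N{\left(K \right)} = 5 - \left(35 - K\right) = 5 + \left(-35 + K\right) = -30 + K$)
$\frac{A{\left(-61 \right)}}{N{\left(-79 \right)}} = - \frac{61}{-30 - 79} = - \frac{61}{-109} = \left(-61\right) \left(- \frac{1}{109}\right) = \frac{61}{109}$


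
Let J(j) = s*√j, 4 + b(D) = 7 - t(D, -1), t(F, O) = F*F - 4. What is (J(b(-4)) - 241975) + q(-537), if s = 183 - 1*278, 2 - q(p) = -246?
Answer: -241727 - 285*I ≈ -2.4173e+5 - 285.0*I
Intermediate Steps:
q(p) = 248 (q(p) = 2 - 1*(-246) = 2 + 246 = 248)
t(F, O) = -4 + F² (t(F, O) = F² - 4 = -4 + F²)
b(D) = 7 - D² (b(D) = -4 + (7 - (-4 + D²)) = -4 + (7 + (4 - D²)) = -4 + (11 - D²) = 7 - D²)
s = -95 (s = 183 - 278 = -95)
J(j) = -95*√j
(J(b(-4)) - 241975) + q(-537) = (-95*√(7 - 1*(-4)²) - 241975) + 248 = (-95*√(7 - 1*16) - 241975) + 248 = (-95*√(7 - 16) - 241975) + 248 = (-285*I - 241975) + 248 = (-241975 - 285*I) + 248 = -241727 - 285*I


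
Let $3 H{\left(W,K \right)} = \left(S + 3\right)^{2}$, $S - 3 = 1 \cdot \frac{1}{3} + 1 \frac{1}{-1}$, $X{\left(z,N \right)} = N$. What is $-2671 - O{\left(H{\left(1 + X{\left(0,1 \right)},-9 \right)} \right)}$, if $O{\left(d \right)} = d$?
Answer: $- \frac{72373}{27} \approx -2680.5$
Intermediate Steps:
$S = \frac{7}{3}$ ($S = 3 + \left(1 \cdot \frac{1}{3} + 1 \frac{1}{-1}\right) = 3 + \left(1 \cdot \frac{1}{3} + 1 \left(-1\right)\right) = 3 + \left(\frac{1}{3} - 1\right) = 3 - \frac{2}{3} = \frac{7}{3} \approx 2.3333$)
$H{\left(W,K \right)} = \frac{256}{27}$ ($H{\left(W,K \right)} = \frac{\left(\frac{7}{3} + 3\right)^{2}}{3} = \frac{\left(\frac{16}{3}\right)^{2}}{3} = \frac{1}{3} \cdot \frac{256}{9} = \frac{256}{27}$)
$-2671 - O{\left(H{\left(1 + X{\left(0,1 \right)},-9 \right)} \right)} = -2671 - \frac{256}{27} = - \frac{72373}{27}$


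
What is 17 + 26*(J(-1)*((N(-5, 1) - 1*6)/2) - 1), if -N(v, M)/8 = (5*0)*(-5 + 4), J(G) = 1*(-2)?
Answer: 147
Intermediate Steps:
J(G) = -2
N(v, M) = 0 (N(v, M) = -8*5*0*(-5 + 4) = -0*(-1) = -8*0 = 0)
17 + 26*(J(-1)*((N(-5, 1) - 1*6)/2) - 1) = 17 + 26*(-2*(0 - 1*6)/2 - 1) = 17 + 26*(-2*(0 - 6)/2 - 1) = 17 + 26*(-(-12)/2 - 1) = 17 + 26*(-2*(-3) - 1) = 17 + 26*(6 - 1) = 17 + 26*5 = 17 + 130 = 147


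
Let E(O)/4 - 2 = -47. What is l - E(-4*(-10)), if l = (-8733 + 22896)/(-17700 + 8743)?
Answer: 1598097/8957 ≈ 178.42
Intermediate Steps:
E(O) = -180 (E(O) = 8 + 4*(-47) = 8 - 188 = -180)
l = -14163/8957 (l = 14163/(-8957) = 14163*(-1/8957) = -14163/8957 ≈ -1.5812)
l - E(-4*(-10)) = -14163/8957 - 1*(-180) = -14163/8957 + 180 = 1598097/8957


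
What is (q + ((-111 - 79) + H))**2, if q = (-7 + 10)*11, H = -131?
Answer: 82944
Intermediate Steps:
q = 33 (q = 3*11 = 33)
(q + ((-111 - 79) + H))**2 = (33 + ((-111 - 79) - 131))**2 = (33 + (-190 - 131))**2 = (33 - 321)**2 = (-288)**2 = 82944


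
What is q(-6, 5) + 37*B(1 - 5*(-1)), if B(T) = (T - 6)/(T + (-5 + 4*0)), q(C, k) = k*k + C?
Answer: 19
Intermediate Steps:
q(C, k) = C + k² (q(C, k) = k² + C = C + k²)
B(T) = (-6 + T)/(-5 + T) (B(T) = (-6 + T)/(T + (-5 + 0)) = (-6 + T)/(T - 5) = (-6 + T)/(-5 + T))
q(-6, 5) + 37*B(1 - 5*(-1)) = (-6 + 5²) + 37*((-6 + (1 - 5*(-1)))/(-5 + (1 - 5*(-1)))) = (-6 + 25) + 37*((-6 + (1 + 5))/(-5 + (1 + 5))) = 19 + 37*((-6 + 6)/(-5 + 6)) = 19 + 37*(0/1) = 19 + 37*(1*0) = 19 + 37*0 = 19 + 0 = 19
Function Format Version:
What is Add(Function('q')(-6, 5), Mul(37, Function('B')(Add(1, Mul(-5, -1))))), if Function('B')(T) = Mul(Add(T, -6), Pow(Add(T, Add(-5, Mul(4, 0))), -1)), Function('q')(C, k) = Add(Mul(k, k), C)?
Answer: 19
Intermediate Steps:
Function('q')(C, k) = Add(C, Pow(k, 2)) (Function('q')(C, k) = Add(Pow(k, 2), C) = Add(C, Pow(k, 2)))
Function('B')(T) = Mul(Pow(Add(-5, T), -1), Add(-6, T)) (Function('B')(T) = Mul(Add(-6, T), Pow(Add(T, Add(-5, 0)), -1)) = Mul(Add(-6, T), Pow(Add(T, -5), -1)) = Mul(Add(-6, T), Pow(Add(-5, T), -1)) = Mul(Pow(Add(-5, T), -1), Add(-6, T)))
Add(Function('q')(-6, 5), Mul(37, Function('B')(Add(1, Mul(-5, -1))))) = Add(Add(-6, Pow(5, 2)), Mul(37, Mul(Pow(Add(-5, Add(1, Mul(-5, -1))), -1), Add(-6, Add(1, Mul(-5, -1)))))) = Add(Add(-6, 25), Mul(37, Mul(Pow(Add(-5, Add(1, 5)), -1), Add(-6, Add(1, 5))))) = Add(19, Mul(37, Mul(Pow(Add(-5, 6), -1), Add(-6, 6)))) = Add(19, Mul(37, Mul(Pow(1, -1), 0))) = Add(19, Mul(37, Mul(1, 0))) = Add(19, Mul(37, 0)) = Add(19, 0) = 19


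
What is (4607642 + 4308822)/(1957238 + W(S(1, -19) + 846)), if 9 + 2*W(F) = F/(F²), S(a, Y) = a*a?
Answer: 7552245008/1657776775 ≈ 4.5556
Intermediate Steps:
S(a, Y) = a²
W(F) = -9/2 + 1/(2*F) (W(F) = -9/2 + (F/(F²))/2 = -9/2 + (F/F²)/2 = -9/2 + 1/(2*F))
(4607642 + 4308822)/(1957238 + W(S(1, -19) + 846)) = (4607642 + 4308822)/(1957238 + (1 - 9*(1² + 846))/(2*(1² + 846))) = 8916464/(1957238 + (1 - 9*(1 + 846))/(2*(1 + 846))) = 8916464/(1957238 + (½)*(1 - 9*847)/847) = 8916464/(1957238 + (½)*(1/847)*(1 - 7623)) = 8916464/(1957238 + (½)*(1/847)*(-7622)) = 8916464/(1957238 - 3811/847) = 8916464/(1657776775/847) = 8916464*(847/1657776775) = 7552245008/1657776775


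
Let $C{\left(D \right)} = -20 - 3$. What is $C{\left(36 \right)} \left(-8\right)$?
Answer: $184$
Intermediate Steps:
$C{\left(D \right)} = -23$ ($C{\left(D \right)} = -20 - 3 = -23$)
$C{\left(36 \right)} \left(-8\right) = \left(-23\right) \left(-8\right) = 184$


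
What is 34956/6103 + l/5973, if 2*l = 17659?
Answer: 525357253/72906438 ≈ 7.2059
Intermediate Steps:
l = 17659/2 (l = (½)*17659 = 17659/2 ≈ 8829.5)
34956/6103 + l/5973 = 34956/6103 + (17659/2)/5973 = 34956*(1/6103) + (17659/2)*(1/5973) = 34956/6103 + 17659/11946 = 525357253/72906438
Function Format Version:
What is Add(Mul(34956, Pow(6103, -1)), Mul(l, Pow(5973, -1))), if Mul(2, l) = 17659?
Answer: Rational(525357253, 72906438) ≈ 7.2059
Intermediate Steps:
l = Rational(17659, 2) (l = Mul(Rational(1, 2), 17659) = Rational(17659, 2) ≈ 8829.5)
Add(Mul(34956, Pow(6103, -1)), Mul(l, Pow(5973, -1))) = Add(Mul(34956, Pow(6103, -1)), Mul(Rational(17659, 2), Pow(5973, -1))) = Add(Mul(34956, Rational(1, 6103)), Mul(Rational(17659, 2), Rational(1, 5973))) = Add(Rational(34956, 6103), Rational(17659, 11946)) = Rational(525357253, 72906438)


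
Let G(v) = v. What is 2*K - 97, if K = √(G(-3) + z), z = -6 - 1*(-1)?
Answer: -97 + 4*I*√2 ≈ -97.0 + 5.6569*I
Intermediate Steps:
z = -5 (z = -6 + 1 = -5)
K = 2*I*√2 (K = √(-3 - 5) = √(-8) = 2*I*√2 ≈ 2.8284*I)
2*K - 97 = 2*(2*I*√2) - 97 = 4*I*√2 - 97 = -97 + 4*I*√2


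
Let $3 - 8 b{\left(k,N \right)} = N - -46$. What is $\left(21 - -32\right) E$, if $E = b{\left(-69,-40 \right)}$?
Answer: $- \frac{159}{8} \approx -19.875$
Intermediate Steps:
$b{\left(k,N \right)} = - \frac{43}{8} - \frac{N}{8}$ ($b{\left(k,N \right)} = \frac{3}{8} - \frac{N - -46}{8} = \frac{3}{8} - \frac{N + 46}{8} = \frac{3}{8} - \frac{46 + N}{8} = \frac{3}{8} - \left(\frac{23}{4} + \frac{N}{8}\right) = - \frac{43}{8} - \frac{N}{8}$)
$E = - \frac{3}{8}$ ($E = - \frac{43}{8} - -5 = - \frac{43}{8} + 5 = - \frac{3}{8} \approx -0.375$)
$\left(21 - -32\right) E = \left(21 - -32\right) \left(- \frac{3}{8}\right) = \left(21 + 32\right) \left(- \frac{3}{8}\right) = 53 \left(- \frac{3}{8}\right) = - \frac{159}{8}$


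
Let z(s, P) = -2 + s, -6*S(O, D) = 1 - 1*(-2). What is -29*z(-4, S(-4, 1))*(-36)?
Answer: -6264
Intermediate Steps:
S(O, D) = -1/2 (S(O, D) = -(1 - 1*(-2))/6 = -(1 + 2)/6 = -1/6*3 = -1/2)
-29*z(-4, S(-4, 1))*(-36) = -29*(-2 - 4)*(-36) = -29*(-6)*(-36) = 174*(-36) = -6264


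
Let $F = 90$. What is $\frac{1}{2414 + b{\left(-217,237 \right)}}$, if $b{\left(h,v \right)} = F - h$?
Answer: $\frac{1}{2721} \approx 0.00036751$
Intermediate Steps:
$b{\left(h,v \right)} = 90 - h$
$\frac{1}{2414 + b{\left(-217,237 \right)}} = \frac{1}{2414 + \left(90 - -217\right)} = \frac{1}{2414 + \left(90 + 217\right)} = \frac{1}{2414 + 307} = \frac{1}{2721}$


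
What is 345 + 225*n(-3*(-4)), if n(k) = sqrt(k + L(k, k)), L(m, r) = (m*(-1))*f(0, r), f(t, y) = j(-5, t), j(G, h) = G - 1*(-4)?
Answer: 345 + 450*sqrt(6) ≈ 1447.3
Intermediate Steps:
j(G, h) = 4 + G (j(G, h) = G + 4 = 4 + G)
f(t, y) = -1 (f(t, y) = 4 - 5 = -1)
L(m, r) = m (L(m, r) = (m*(-1))*(-1) = -m*(-1) = m)
n(k) = sqrt(2)*sqrt(k) (n(k) = sqrt(k + k) = sqrt(2*k) = sqrt(2)*sqrt(k))
345 + 225*n(-3*(-4)) = 345 + 225*(sqrt(2)*sqrt(-3*(-4))) = 345 + 225*(sqrt(2)*sqrt(12)) = 345 + 225*(sqrt(2)*(2*sqrt(3))) = 345 + 225*(2*sqrt(6)) = 345 + 450*sqrt(6)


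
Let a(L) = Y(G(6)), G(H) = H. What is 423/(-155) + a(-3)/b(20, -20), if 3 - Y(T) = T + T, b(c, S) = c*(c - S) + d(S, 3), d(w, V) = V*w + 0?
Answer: -62883/22940 ≈ -2.7412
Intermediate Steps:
d(w, V) = V*w
b(c, S) = 3*S + c*(c - S) (b(c, S) = c*(c - S) + 3*S = 3*S + c*(c - S))
Y(T) = 3 - 2*T (Y(T) = 3 - (T + T) = 3 - 2*T)
a(L) = -9 (a(L) = 3 - 2*6 = 3 - 12 = -9)
423/(-155) + a(-3)/b(20, -20) = 423/(-155) - 9/(20² + 3*(-20) - 1*(-20)*20) = 423*(-1/155) - 9/(400 - 60 + 400) = -423/155 - 9/740 = -62883/22940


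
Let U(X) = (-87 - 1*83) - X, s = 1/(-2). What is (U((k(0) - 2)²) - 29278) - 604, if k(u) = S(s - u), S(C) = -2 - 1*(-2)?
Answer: -30056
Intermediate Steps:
s = -½ (s = 1*(-½) = -½ ≈ -0.50000)
S(C) = 0 (S(C) = -2 + 2 = 0)
k(u) = 0
U(X) = -170 - X (U(X) = (-87 - 83) - X = -170 - X)
(U((k(0) - 2)²) - 29278) - 604 = ((-170 - (0 - 2)²) - 29278) - 604 = ((-170 - 1*(-2)²) - 29278) - 604 = ((-170 - 1*4) - 29278) - 604 = ((-170 - 4) - 29278) - 604 = (-174 - 29278) - 604 = -29452 - 604 = -30056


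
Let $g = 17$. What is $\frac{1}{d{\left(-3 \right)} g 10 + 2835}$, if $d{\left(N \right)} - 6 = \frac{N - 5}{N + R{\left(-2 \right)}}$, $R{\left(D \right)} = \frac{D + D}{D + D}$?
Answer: $\frac{1}{4535} \approx 0.00022051$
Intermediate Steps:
$R{\left(D \right)} = 1$ ($R{\left(D \right)} = \frac{2 D}{2 D} = 2 D \frac{1}{2 D} = 1$)
$d{\left(N \right)} = 6 + \frac{-5 + N}{1 + N}$ ($d{\left(N \right)} = 6 + \frac{N - 5}{N + 1} = 6 + \frac{-5 + N}{1 + N}$)
$\frac{1}{d{\left(-3 \right)} g 10 + 2835} = \frac{1}{\frac{1 + 7 \left(-3\right)}{1 - 3} \cdot 17 \cdot 10 + 2835} = \frac{1}{\frac{1 - 21}{-2} \cdot 17 \cdot 10 + 2835} = \frac{1}{\left(- \frac{1}{2}\right) \left(-20\right) 17 \cdot 10 + 2835} = \frac{1}{10 \cdot 17 \cdot 10 + 2835} = \frac{1}{170 \cdot 10 + 2835} = \frac{1}{1700 + 2835} = \frac{1}{4535}$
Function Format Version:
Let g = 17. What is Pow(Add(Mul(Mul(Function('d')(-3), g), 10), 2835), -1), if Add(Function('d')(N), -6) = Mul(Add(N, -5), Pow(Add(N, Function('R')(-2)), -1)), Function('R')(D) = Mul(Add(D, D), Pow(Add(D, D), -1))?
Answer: Rational(1, 4535) ≈ 0.00022051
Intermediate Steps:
Function('R')(D) = 1 (Function('R')(D) = Mul(Mul(2, D), Pow(Mul(2, D), -1)) = Mul(Mul(2, D), Mul(Rational(1, 2), Pow(D, -1))) = 1)
Function('d')(N) = Add(6, Mul(Pow(Add(1, N), -1), Add(-5, N))) (Function('d')(N) = Add(6, Mul(Add(N, -5), Pow(Add(N, 1), -1))) = Add(6, Mul(Add(-5, N), Pow(Add(1, N), -1))) = Add(6, Mul(Pow(Add(1, N), -1), Add(-5, N))))
Pow(Add(Mul(Mul(Function('d')(-3), g), 10), 2835), -1) = Pow(Add(Mul(Mul(Mul(Pow(Add(1, -3), -1), Add(1, Mul(7, -3))), 17), 10), 2835), -1) = Pow(Add(Mul(Mul(Mul(Pow(-2, -1), Add(1, -21)), 17), 10), 2835), -1) = Pow(Add(Mul(Mul(Mul(Rational(-1, 2), -20), 17), 10), 2835), -1) = Pow(Add(Mul(Mul(10, 17), 10), 2835), -1) = Pow(Add(Mul(170, 10), 2835), -1) = Pow(Add(1700, 2835), -1) = Pow(4535, -1) = Rational(1, 4535)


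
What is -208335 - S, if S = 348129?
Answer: -556464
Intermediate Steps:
-208335 - S = -208335 - 1*348129 = -208335 - 348129 = -556464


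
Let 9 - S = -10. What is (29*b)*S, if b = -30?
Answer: -16530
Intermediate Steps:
S = 19 (S = 9 - 1*(-10) = 9 + 10 = 19)
(29*b)*S = (29*(-30))*19 = -870*19 = -16530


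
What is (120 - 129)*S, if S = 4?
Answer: -36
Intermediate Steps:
(120 - 129)*S = (120 - 129)*4 = -9*4 = -36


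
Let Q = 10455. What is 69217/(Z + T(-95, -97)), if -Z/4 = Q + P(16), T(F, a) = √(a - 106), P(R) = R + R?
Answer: -2903514716/1759634907 - 69217*I*√203/1759634907 ≈ -1.6501 - 0.00056045*I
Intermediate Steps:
P(R) = 2*R
T(F, a) = √(-106 + a)
Z = -41948 (Z = -4*(10455 + 2*16) = -4*(10455 + 32) = -4*10487 = -41948)
69217/(Z + T(-95, -97)) = 69217/(-41948 + √(-106 - 97)) = 69217/(-41948 + √(-203)) = 69217/(-41948 + I*√203)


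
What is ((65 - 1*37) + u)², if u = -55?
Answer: 729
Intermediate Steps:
((65 - 1*37) + u)² = ((65 - 1*37) - 55)² = ((65 - 37) - 55)² = (28 - 55)² = (-27)² = 729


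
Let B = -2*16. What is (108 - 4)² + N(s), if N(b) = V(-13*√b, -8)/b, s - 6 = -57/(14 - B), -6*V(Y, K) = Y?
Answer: 10816 + 13*√10074/1314 ≈ 10817.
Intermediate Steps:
B = -32
V(Y, K) = -Y/6
s = 219/46 (s = 6 - 57/(14 - 1*(-32)) = 6 - 57/(14 + 32) = 6 - 57/46 = 219/46 ≈ 4.7609)
N(b) = 13/(6*√b) (N(b) = (-(-13)*√b/6)/b = (13*√b/6)/b = 13/(6*√b))
(108 - 4)² + N(s) = (108 - 4)² + 13/(6*√(219/46)) = 104² + 13*(√10074/219)/6 = 10816 + 13*√10074/1314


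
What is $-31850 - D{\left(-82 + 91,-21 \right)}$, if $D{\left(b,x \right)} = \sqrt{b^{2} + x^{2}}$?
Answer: $-31850 - 3 \sqrt{58} \approx -31873.0$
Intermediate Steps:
$-31850 - D{\left(-82 + 91,-21 \right)} = -31850 - \sqrt{\left(-82 + 91\right)^{2} + \left(-21\right)^{2}} = -31850 - \sqrt{9^{2} + 441} = -31850 - \sqrt{81 + 441} = -31850 - \sqrt{522} = -31850 - 3 \sqrt{58}$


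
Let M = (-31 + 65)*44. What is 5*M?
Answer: 7480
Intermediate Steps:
M = 1496 (M = 34*44 = 1496)
5*M = 5*1496 = 7480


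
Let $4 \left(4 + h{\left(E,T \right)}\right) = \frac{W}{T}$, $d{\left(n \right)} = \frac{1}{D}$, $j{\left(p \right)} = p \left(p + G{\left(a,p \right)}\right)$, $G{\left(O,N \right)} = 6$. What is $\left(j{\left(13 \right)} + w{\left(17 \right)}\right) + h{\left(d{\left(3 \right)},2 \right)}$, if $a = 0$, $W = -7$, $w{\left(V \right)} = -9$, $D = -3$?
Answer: $\frac{1865}{8} \approx 233.13$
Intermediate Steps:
$j{\left(p \right)} = p \left(6 + p\right)$ ($j{\left(p \right)} = p \left(p + 6\right) = p \left(6 + p\right)$)
$d{\left(n \right)} = - \frac{1}{3}$ ($d{\left(n \right)} = \frac{1}{-3} = - \frac{1}{3}$)
$h{\left(E,T \right)} = -4 - \frac{7}{4 T}$ ($h{\left(E,T \right)} = -4 + \frac{\left(-7\right) \frac{1}{T}}{4} = -4 - \frac{7}{4 T}$)
$\left(j{\left(13 \right)} + w{\left(17 \right)}\right) + h{\left(d{\left(3 \right)},2 \right)} = \left(13 \left(6 + 13\right) - 9\right) - \left(4 + \frac{7}{4 \cdot 2}\right) = \left(13 \cdot 19 - 9\right) - \frac{39}{8} = \left(247 - 9\right) - \frac{39}{8} = 238 - \frac{39}{8} = \frac{1865}{8}$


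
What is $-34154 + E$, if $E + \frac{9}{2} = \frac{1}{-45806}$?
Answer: $- \frac{782332126}{22903} \approx -34159.0$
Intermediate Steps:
$E = - \frac{103064}{22903}$ ($E = - \frac{9}{2} + \frac{1}{-45806} = - \frac{9}{2} - \frac{1}{45806} = - \frac{103064}{22903} \approx -4.5$)
$-34154 + E = -34154 - \frac{103064}{22903} = - \frac{782332126}{22903}$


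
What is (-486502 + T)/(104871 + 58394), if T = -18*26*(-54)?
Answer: -92246/32653 ≈ -2.8250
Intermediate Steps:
T = 25272 (T = -468*(-54) = 25272)
(-486502 + T)/(104871 + 58394) = (-486502 + 25272)/(104871 + 58394) = -461230/163265 = -461230*1/163265 = -92246/32653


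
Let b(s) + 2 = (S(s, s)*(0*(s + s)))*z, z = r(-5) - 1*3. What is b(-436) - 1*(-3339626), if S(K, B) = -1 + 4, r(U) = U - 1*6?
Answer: 3339624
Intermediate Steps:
r(U) = -6 + U (r(U) = U - 6 = -6 + U)
S(K, B) = 3
z = -14 (z = (-6 - 5) - 1*3 = -11 - 3 = -14)
b(s) = -2 (b(s) = -2 + (3*(0*(s + s)))*(-14) = -2 + (3*(0*(2*s)))*(-14) = -2 + (3*0)*(-14) = -2 + 0*(-14) = -2 + 0 = -2)
b(-436) - 1*(-3339626) = -2 - 1*(-3339626) = -2 + 3339626 = 3339624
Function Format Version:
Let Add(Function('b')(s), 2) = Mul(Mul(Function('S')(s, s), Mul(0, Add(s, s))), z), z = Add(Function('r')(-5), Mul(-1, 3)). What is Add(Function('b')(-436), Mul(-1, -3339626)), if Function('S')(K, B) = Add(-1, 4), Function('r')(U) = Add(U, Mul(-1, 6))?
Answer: 3339624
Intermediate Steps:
Function('r')(U) = Add(-6, U) (Function('r')(U) = Add(U, -6) = Add(-6, U))
Function('S')(K, B) = 3
z = -14 (z = Add(Add(-6, -5), Mul(-1, 3)) = Add(-11, -3) = -14)
Function('b')(s) = -2 (Function('b')(s) = Add(-2, Mul(Mul(3, Mul(0, Add(s, s))), -14)) = Add(-2, Mul(Mul(3, Mul(0, Mul(2, s))), -14)) = Add(-2, Mul(Mul(3, 0), -14)) = Add(-2, Mul(0, -14)) = Add(-2, 0) = -2)
Add(Function('b')(-436), Mul(-1, -3339626)) = Add(-2, Mul(-1, -3339626)) = Add(-2, 3339626) = 3339624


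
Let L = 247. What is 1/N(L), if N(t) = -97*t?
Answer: -1/23959 ≈ -4.1738e-5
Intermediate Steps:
1/N(L) = 1/(-97*247) = 1/(-23959) = -1/23959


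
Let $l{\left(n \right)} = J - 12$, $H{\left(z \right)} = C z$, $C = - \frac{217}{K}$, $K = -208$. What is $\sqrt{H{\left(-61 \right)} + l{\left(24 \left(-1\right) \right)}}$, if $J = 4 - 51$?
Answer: $\frac{i \sqrt{331617}}{52} \approx 11.074 i$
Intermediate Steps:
$C = \frac{217}{208}$ ($C = - \frac{217}{-208} = \left(-217\right) \left(- \frac{1}{208}\right) = \frac{217}{208} \approx 1.0433$)
$J = -47$ ($J = 4 - 51 = -47$)
$H{\left(z \right)} = \frac{217 z}{208}$
$l{\left(n \right)} = -59$ ($l{\left(n \right)} = -47 - 12 = -59$)
$\sqrt{H{\left(-61 \right)} + l{\left(24 \left(-1\right) \right)}} = \sqrt{\frac{217}{208} \left(-61\right) - 59} = \sqrt{- \frac{13237}{208} - 59} = \sqrt{- \frac{25509}{208}} = \frac{i \sqrt{331617}}{52}$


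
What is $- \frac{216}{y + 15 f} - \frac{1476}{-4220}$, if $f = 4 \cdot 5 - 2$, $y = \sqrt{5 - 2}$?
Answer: $- \frac{11542869}{25635445} + \frac{72 \sqrt{3}}{24299} \approx -0.44514$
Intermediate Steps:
$y = \sqrt{3} \approx 1.732$
$f = 18$ ($f = 20 - 2 = 18$)
$- \frac{216}{y + 15 f} - \frac{1476}{-4220} = - \frac{216}{\sqrt{3} + 15 \cdot 18} - \frac{1476}{-4220} = - \frac{216}{\sqrt{3} + 270} - - \frac{369}{1055} = - \frac{216}{270 + \sqrt{3}} + \frac{369}{1055} = \frac{369}{1055} - \frac{216}{270 + \sqrt{3}}$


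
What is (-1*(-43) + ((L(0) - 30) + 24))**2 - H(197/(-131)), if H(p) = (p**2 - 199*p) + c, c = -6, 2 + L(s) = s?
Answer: 15950789/17161 ≈ 929.48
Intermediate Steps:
L(s) = -2 + s
H(p) = -6 + p**2 - 199*p (H(p) = (p**2 - 199*p) - 6 = -6 + p**2 - 199*p)
(-1*(-43) + ((L(0) - 30) + 24))**2 - H(197/(-131)) = (-1*(-43) + (((-2 + 0) - 30) + 24))**2 - (-6 + (197/(-131))**2 - 39203/(-131)) = (43 + ((-2 - 30) + 24))**2 - (-6 + (197*(-1/131))**2 - 39203*(-1)/131) = (43 + (-32 + 24))**2 - (-6 + (-197/131)**2 - 199*(-197/131)) = (43 - 8)**2 - (-6 + 38809/17161 + 39203/131) = 35**2 - 1*5071436/17161 = 1225 - 5071436/17161 = 15950789/17161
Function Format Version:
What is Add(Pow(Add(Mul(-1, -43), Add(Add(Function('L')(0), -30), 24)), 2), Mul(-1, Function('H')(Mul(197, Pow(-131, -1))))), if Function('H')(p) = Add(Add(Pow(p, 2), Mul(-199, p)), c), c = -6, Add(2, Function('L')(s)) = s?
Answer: Rational(15950789, 17161) ≈ 929.48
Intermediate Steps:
Function('L')(s) = Add(-2, s)
Function('H')(p) = Add(-6, Pow(p, 2), Mul(-199, p)) (Function('H')(p) = Add(Add(Pow(p, 2), Mul(-199, p)), -6) = Add(-6, Pow(p, 2), Mul(-199, p)))
Add(Pow(Add(Mul(-1, -43), Add(Add(Function('L')(0), -30), 24)), 2), Mul(-1, Function('H')(Mul(197, Pow(-131, -1))))) = Add(Pow(Add(Mul(-1, -43), Add(Add(Add(-2, 0), -30), 24)), 2), Mul(-1, Add(-6, Pow(Mul(197, Pow(-131, -1)), 2), Mul(-199, Mul(197, Pow(-131, -1)))))) = Add(Pow(Add(43, Add(Add(-2, -30), 24)), 2), Mul(-1, Add(-6, Pow(Mul(197, Rational(-1, 131)), 2), Mul(-199, Mul(197, Rational(-1, 131)))))) = Add(Pow(Add(43, Add(-32, 24)), 2), Mul(-1, Add(-6, Pow(Rational(-197, 131), 2), Mul(-199, Rational(-197, 131))))) = Add(Pow(Add(43, -8), 2), Mul(-1, Add(-6, Rational(38809, 17161), Rational(39203, 131)))) = Add(Pow(35, 2), Mul(-1, Rational(5071436, 17161))) = Add(1225, Rational(-5071436, 17161)) = Rational(15950789, 17161)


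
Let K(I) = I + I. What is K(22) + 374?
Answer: 418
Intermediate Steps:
K(I) = 2*I
K(22) + 374 = 2*22 + 374 = 44 + 374 = 418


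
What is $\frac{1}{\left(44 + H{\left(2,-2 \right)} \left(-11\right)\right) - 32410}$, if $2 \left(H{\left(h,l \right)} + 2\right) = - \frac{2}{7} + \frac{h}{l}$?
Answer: $- \frac{14}{452717} \approx -3.0924 \cdot 10^{-5}$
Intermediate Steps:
$H{\left(h,l \right)} = - \frac{15}{7} + \frac{h}{2 l}$ ($H{\left(h,l \right)} = -2 + \frac{- \frac{2}{7} + \frac{h}{l}}{2} = -2 + \left(- \frac{1}{7} + \frac{h}{2 l}\right) = - \frac{15}{7} + \frac{h}{2 l}$)
$\frac{1}{\left(44 + H{\left(2,-2 \right)} \left(-11\right)\right) - 32410} = \frac{1}{\left(44 + \left(- \frac{15}{7} + \frac{1}{2} \cdot 2 \frac{1}{-2}\right) \left(-11\right)\right) - 32410} = \frac{1}{\left(44 + \left(- \frac{15}{7} + \frac{1}{2} \cdot 2 \left(- \frac{1}{2}\right)\right) \left(-11\right)\right) - 32410} = \frac{1}{\left(44 + \left(- \frac{15}{7} - \frac{1}{2}\right) \left(-11\right)\right) - 32410} = \frac{1}{\left(44 - - \frac{407}{14}\right) - 32410} = \frac{1}{\left(44 + \frac{407}{14}\right) - 32410} = \frac{1}{\frac{1023}{14} - 32410} = \frac{1}{- \frac{452717}{14}} = - \frac{14}{452717}$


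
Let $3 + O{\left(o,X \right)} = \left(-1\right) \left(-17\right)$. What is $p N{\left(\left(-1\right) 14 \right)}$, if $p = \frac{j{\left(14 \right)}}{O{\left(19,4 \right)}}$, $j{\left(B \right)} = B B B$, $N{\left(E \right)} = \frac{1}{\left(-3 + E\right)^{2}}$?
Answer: $\frac{196}{289} \approx 0.6782$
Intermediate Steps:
$O{\left(o,X \right)} = 14$ ($O{\left(o,X \right)} = -3 - -17 = -3 + 17 = 14$)
$N{\left(E \right)} = \frac{1}{\left(-3 + E\right)^{2}}$
$j{\left(B \right)} = B^{3}$ ($j{\left(B \right)} = B^{2} B = B^{3}$)
$p = 196$ ($p = \frac{14^{3}}{14} = 2744 \cdot \frac{1}{14} = 196$)
$p N{\left(\left(-1\right) 14 \right)} = \frac{196}{\left(-3 - 14\right)^{2}} = \frac{196}{289}$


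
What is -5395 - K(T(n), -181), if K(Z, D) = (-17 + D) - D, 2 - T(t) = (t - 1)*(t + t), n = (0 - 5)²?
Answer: -5378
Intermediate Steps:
n = 25 (n = (-5)² = 25)
T(t) = 2 - 2*t*(-1 + t) (T(t) = 2 - (t - 1)*(t + t) = 2 - (-1 + t)*2*t = 2 - 2*t*(-1 + t))
K(Z, D) = -17
-5395 - K(T(n), -181) = -5395 - 1*(-17) = -5395 + 17 = -5378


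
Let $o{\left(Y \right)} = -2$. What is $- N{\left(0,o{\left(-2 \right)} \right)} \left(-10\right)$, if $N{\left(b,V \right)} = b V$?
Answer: $0$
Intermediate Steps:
$N{\left(b,V \right)} = V b$
$- N{\left(0,o{\left(-2 \right)} \right)} \left(-10\right) = - \left(-2\right) 0 \left(-10\right) = \left(-1\right) 0 \left(-10\right) = 0 \left(-10\right) = 0$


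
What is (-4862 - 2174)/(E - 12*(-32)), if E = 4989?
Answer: -7036/5373 ≈ -1.3095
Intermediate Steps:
(-4862 - 2174)/(E - 12*(-32)) = (-4862 - 2174)/(4989 - 12*(-32)) = -7036/(4989 + 384) = -7036/5373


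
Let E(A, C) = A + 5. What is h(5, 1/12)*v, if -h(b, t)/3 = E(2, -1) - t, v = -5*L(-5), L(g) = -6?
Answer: -1245/2 ≈ -622.50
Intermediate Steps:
v = 30 (v = -5*(-6) = 30)
E(A, C) = 5 + A
h(b, t) = -21 + 3*t (h(b, t) = -3*((5 + 2) - t) = -3*(7 - t) = -21 + 3*t)
h(5, 1/12)*v = (-21 + 3/12)*30 = (-21 + 3*(1/12))*30 = (-21 + ¼)*30 = -83/4*30 = -1245/2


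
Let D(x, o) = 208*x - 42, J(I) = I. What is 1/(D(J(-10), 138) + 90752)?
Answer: 1/88630 ≈ 1.1283e-5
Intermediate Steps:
D(x, o) = -42 + 208*x
1/(D(J(-10), 138) + 90752) = 1/((-42 + 208*(-10)) + 90752) = 1/((-42 - 2080) + 90752) = 1/(-2122 + 90752) = 1/88630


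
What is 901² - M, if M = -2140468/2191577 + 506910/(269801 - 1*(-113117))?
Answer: 340629232879202520/419597140843 ≈ 8.1180e+5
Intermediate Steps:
M = 145654285723/419597140843 (M = -2140468*1/2191577 + 506910/(269801 + 113117) = -2140468/2191577 + 506910/382918 = -2140468/2191577 + 506910*(1/382918) = -2140468/2191577 + 253455/191459 = 145654285723/419597140843 ≈ 0.34713)
901² - M = 901² - 1*145654285723/419597140843 = 811801 - 145654285723/419597140843 = 340629232879202520/419597140843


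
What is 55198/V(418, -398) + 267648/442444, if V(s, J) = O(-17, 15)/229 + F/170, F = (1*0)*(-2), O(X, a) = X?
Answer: -1398159731458/1880387 ≈ -7.4355e+5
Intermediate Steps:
F = 0 (F = 0*(-2) = 0)
V(s, J) = -17/229 (V(s, J) = -17/229 + 0/170 = -17*1/229 + 0*(1/170) = -17/229 + 0 = -17/229)
55198/V(418, -398) + 267648/442444 = 55198/(-17/229) + 267648/442444 = 55198*(-229/17) + 267648*(1/442444) = -12640342/17 + 66912/110611 = -1398159731458/1880387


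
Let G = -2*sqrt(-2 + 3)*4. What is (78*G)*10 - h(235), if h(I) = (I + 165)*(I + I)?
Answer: -194240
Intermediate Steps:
h(I) = 2*I*(165 + I) (h(I) = (165 + I)*(2*I) = 2*I*(165 + I))
G = -8 (G = -2*sqrt(1)*4 = -2*1*4 = -2*4 = -8)
(78*G)*10 - h(235) = (78*(-8))*10 - 2*235*(165 + 235) = -624*10 - 2*235*400 = -6240 - 1*188000 = -6240 - 188000 = -194240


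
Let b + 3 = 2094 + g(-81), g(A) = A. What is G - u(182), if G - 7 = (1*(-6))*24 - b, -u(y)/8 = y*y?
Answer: 262845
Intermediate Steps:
u(y) = -8*y**2 (u(y) = -8*y*y = -8*y**2)
b = 2010 (b = -3 + (2094 - 81) = -3 + 2013 = 2010)
G = -2147 (G = 7 + ((1*(-6))*24 - 1*2010) = 7 + (-6*24 - 2010) = 7 + (-144 - 2010) = 7 - 2154 = -2147)
G - u(182) = -2147 - (-8)*182**2 = -2147 - (-8)*33124 = -2147 - 1*(-264992) = -2147 + 264992 = 262845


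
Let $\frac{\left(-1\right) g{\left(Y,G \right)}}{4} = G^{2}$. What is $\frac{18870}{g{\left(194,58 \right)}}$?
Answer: $- \frac{9435}{6728} \approx -1.4023$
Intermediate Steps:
$g{\left(Y,G \right)} = - 4 G^{2}$
$\frac{18870}{g{\left(194,58 \right)}} = \frac{18870}{\left(-4\right) 58^{2}} = \frac{18870}{\left(-4\right) 3364} = \frac{18870}{-13456} = 18870 \left(- \frac{1}{13456}\right) = - \frac{9435}{6728}$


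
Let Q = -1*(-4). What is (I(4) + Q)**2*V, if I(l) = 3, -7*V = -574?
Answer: 4018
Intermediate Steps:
V = 82 (V = -1/7*(-574) = 82)
Q = 4
(I(4) + Q)**2*V = (3 + 4)**2*82 = 7**2*82 = 49*82 = 4018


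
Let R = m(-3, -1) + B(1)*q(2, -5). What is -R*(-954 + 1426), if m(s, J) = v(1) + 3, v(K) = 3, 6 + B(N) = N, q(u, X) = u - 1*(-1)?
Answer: 4248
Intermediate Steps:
q(u, X) = 1 + u (q(u, X) = u + 1 = 1 + u)
B(N) = -6 + N
m(s, J) = 6 (m(s, J) = 3 + 3 = 6)
R = -9 (R = 6 + (-6 + 1)*(1 + 2) = 6 - 5*3 = 6 - 15 = -9)
-R*(-954 + 1426) = -(-9)*(-954 + 1426) = -(-9)*472 = -1*(-4248) = 4248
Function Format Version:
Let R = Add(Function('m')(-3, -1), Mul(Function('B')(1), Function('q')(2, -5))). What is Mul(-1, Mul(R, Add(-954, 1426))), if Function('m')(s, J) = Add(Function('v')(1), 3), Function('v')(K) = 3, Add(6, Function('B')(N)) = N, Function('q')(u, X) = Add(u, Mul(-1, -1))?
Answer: 4248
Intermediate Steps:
Function('q')(u, X) = Add(1, u) (Function('q')(u, X) = Add(u, 1) = Add(1, u))
Function('B')(N) = Add(-6, N)
Function('m')(s, J) = 6 (Function('m')(s, J) = Add(3, 3) = 6)
R = -9 (R = Add(6, Mul(Add(-6, 1), Add(1, 2))) = Add(6, Mul(-5, 3)) = Add(6, -15) = -9)
Mul(-1, Mul(R, Add(-954, 1426))) = Mul(-1, Mul(-9, Add(-954, 1426))) = Mul(-1, Mul(-9, 472)) = Mul(-1, -4248) = 4248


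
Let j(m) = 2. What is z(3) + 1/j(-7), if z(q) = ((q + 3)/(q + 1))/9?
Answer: ⅔ ≈ 0.66667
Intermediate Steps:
z(q) = (3 + q)/(9*(1 + q)) (z(q) = ((3 + q)/(1 + q))*(⅑) = (3 + q)/(9*(1 + q)))
z(3) + 1/j(-7) = (3 + 3)/(9*(1 + 3)) + 1/2 = (⅑)*6/4 + ½ = (⅑)*(¼)*6 + ½ = ⅙ + ½ = ⅔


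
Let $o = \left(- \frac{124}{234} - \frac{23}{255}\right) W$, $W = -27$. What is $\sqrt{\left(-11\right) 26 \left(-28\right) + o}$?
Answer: $\frac{\sqrt{9798411805}}{1105} \approx 89.581$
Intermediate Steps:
$o = \frac{18501}{1105}$ ($o = \left(- \frac{124}{234} - \frac{23}{255}\right) \left(-27\right) = \left(\left(-124\right) \frac{1}{234} - \frac{23}{255}\right) \left(-27\right) = \left(- \frac{62}{117} - \frac{23}{255}\right) \left(-27\right) = \left(- \frac{6167}{9945}\right) \left(-27\right) = \frac{18501}{1105} \approx 16.743$)
$\sqrt{\left(-11\right) 26 \left(-28\right) + o} = \sqrt{\left(-11\right) 26 \left(-28\right) + \frac{18501}{1105}} = \sqrt{\left(-286\right) \left(-28\right) + \frac{18501}{1105}} = \sqrt{8008 + \frac{18501}{1105}} = \sqrt{\frac{8867341}{1105}} = \frac{\sqrt{9798411805}}{1105}$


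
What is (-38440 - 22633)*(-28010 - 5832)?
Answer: 2066832466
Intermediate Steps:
(-38440 - 22633)*(-28010 - 5832) = -61073*(-33842) = 2066832466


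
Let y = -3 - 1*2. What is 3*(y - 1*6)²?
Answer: 363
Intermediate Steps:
y = -5 (y = -3 - 2 = -5)
3*(y - 1*6)² = 3*(-5 - 1*6)² = 3*(-5 - 6)² = 3*(-11)² = 3*121 = 363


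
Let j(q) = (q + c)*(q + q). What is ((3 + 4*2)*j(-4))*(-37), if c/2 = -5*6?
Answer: -208384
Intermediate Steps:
c = -60 (c = 2*(-5*6) = 2*(-30) = -60)
j(q) = 2*q*(-60 + q) (j(q) = (q - 60)*(q + q) = (-60 + q)*(2*q) = 2*q*(-60 + q))
((3 + 4*2)*j(-4))*(-37) = ((3 + 4*2)*(2*(-4)*(-60 - 4)))*(-37) = ((3 + 8)*(2*(-4)*(-64)))*(-37) = (11*512)*(-37) = 5632*(-37) = -208384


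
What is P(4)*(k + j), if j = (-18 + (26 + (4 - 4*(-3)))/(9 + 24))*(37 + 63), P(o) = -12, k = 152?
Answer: 200736/11 ≈ 18249.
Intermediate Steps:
j = -18400/11 (j = (-18 + (26 + (4 + 12))/33)*100 = (-18 + (26 + 16)*(1/33))*100 = (-18 + 42*(1/33))*100 = (-18 + 14/11)*100 = -184/11*100 = -18400/11 ≈ -1672.7)
P(4)*(k + j) = -12*(152 - 18400/11) = -12*(-16728/11) = 200736/11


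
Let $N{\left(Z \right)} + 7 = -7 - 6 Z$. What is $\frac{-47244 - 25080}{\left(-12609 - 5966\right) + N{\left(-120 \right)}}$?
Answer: $\frac{72324}{17869} \approx 4.0475$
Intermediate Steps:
$N{\left(Z \right)} = -14 - 6 Z$ ($N{\left(Z \right)} = -7 - \left(7 + 6 Z\right) = -14 - 6 Z$)
$\frac{-47244 - 25080}{\left(-12609 - 5966\right) + N{\left(-120 \right)}} = \frac{-47244 - 25080}{\left(-12609 - 5966\right) - -706} = - \frac{72324}{\left(-12609 - 5966\right) + \left(-14 + 720\right)} = - \frac{72324}{-18575 + 706} = - \frac{72324}{-17869} = \left(-72324\right) \left(- \frac{1}{17869}\right) = \frac{72324}{17869}$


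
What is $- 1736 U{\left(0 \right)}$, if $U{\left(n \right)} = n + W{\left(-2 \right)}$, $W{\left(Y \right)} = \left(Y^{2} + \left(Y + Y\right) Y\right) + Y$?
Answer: $-17360$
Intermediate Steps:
$W{\left(Y \right)} = Y + 3 Y^{2}$ ($W{\left(Y \right)} = \left(Y^{2} + 2 Y Y\right) + Y = \left(Y^{2} + 2 Y^{2}\right) + Y = 3 Y^{2} + Y = Y + 3 Y^{2}$)
$U{\left(n \right)} = 10 + n$ ($U{\left(n \right)} = n - 2 \left(1 + 3 \left(-2\right)\right) = n - 2 \left(1 - 6\right) = n - -10 = n + 10 = 10 + n$)
$- 1736 U{\left(0 \right)} = - 1736 \left(10 + 0\right) = \left(-1736\right) 10 = -17360$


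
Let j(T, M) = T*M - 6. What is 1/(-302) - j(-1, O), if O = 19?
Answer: 7549/302 ≈ 24.997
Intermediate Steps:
j(T, M) = -6 + M*T (j(T, M) = M*T - 6 = -6 + M*T)
1/(-302) - j(-1, O) = 1/(-302) - (-6 + 19*(-1)) = -1/302 - (-6 - 19) = -1/302 - 1*(-25) = -1/302 + 25 = 7549/302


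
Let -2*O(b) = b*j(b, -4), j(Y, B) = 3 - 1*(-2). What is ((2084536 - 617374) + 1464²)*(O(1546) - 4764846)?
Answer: -17217230779638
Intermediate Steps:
j(Y, B) = 5 (j(Y, B) = 3 + 2 = 5)
O(b) = -5*b/2 (O(b) = -b*5/2 = -5*b/2)
((2084536 - 617374) + 1464²)*(O(1546) - 4764846) = ((2084536 - 617374) + 1464²)*(-5/2*1546 - 4764846) = (1467162 + 2143296)*(-3865 - 4764846) = 3610458*(-4768711) = -17217230779638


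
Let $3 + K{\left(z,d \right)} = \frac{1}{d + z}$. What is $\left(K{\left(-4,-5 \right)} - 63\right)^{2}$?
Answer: $\frac{354025}{81} \approx 4370.7$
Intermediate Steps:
$K{\left(z,d \right)} = -3 + \frac{1}{d + z}$
$\left(K{\left(-4,-5 \right)} - 63\right)^{2} = \left(\frac{1 - -15 - -12}{-5 - 4} - 63\right)^{2} = \left(\frac{1 + 15 + 12}{-9} - 63\right)^{2} = \left(\left(- \frac{1}{9}\right) 28 - 63\right)^{2} = \left(- \frac{28}{9} - 63\right)^{2} = \left(- \frac{595}{9}\right)^{2} = \frac{354025}{81}$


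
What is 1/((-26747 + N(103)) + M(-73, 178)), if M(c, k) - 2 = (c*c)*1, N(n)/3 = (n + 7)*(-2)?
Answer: -1/22076 ≈ -4.5298e-5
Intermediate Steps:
N(n) = -42 - 6*n (N(n) = 3*((n + 7)*(-2)) = 3*((7 + n)*(-2)) = 3*(-14 - 2*n) = -42 - 6*n)
M(c, k) = 2 + c² (M(c, k) = 2 + (c*c)*1 = 2 + c²*1 = 2 + c²)
1/((-26747 + N(103)) + M(-73, 178)) = 1/((-26747 + (-42 - 6*103)) + (2 + (-73)²)) = 1/((-26747 + (-42 - 618)) + (2 + 5329)) = 1/((-26747 - 660) + 5331) = 1/(-27407 + 5331) = 1/(-22076) = -1/22076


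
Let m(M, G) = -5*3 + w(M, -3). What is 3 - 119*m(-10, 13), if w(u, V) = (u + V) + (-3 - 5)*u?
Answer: -6185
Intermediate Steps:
w(u, V) = V - 7*u (w(u, V) = (V + u) - 8*u = V - 7*u)
m(M, G) = -18 - 7*M (m(M, G) = -5*3 + (-3 - 7*M) = -15 + (-3 - 7*M) = -18 - 7*M)
3 - 119*m(-10, 13) = 3 - 119*(-18 - 7*(-10)) = 3 - 119*(-18 + 70) = 3 - 119*52 = 3 - 6188 = -6185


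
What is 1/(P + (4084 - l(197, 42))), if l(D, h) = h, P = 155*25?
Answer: 1/7917 ≈ 0.00012631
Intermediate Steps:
P = 3875
1/(P + (4084 - l(197, 42))) = 1/(3875 + (4084 - 1*42)) = 1/(3875 + (4084 - 42)) = 1/(3875 + 4042) = 1/7917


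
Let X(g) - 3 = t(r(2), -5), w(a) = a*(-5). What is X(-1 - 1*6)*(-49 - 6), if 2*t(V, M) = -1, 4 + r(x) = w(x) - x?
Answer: -275/2 ≈ -137.50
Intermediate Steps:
w(a) = -5*a
r(x) = -4 - 6*x (r(x) = -4 + (-5*x - x) = -4 - 6*x)
t(V, M) = -1/2 (t(V, M) = (1/2)*(-1) = -1/2)
X(g) = 5/2 (X(g) = 3 - 1/2 = 5/2)
X(-1 - 1*6)*(-49 - 6) = 5*(-49 - 6)/2 = (5/2)*(-55) = -275/2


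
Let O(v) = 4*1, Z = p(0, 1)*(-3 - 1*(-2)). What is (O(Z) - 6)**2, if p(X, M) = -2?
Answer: 4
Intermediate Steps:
Z = 2 (Z = -2*(-3 - 1*(-2)) = -2*(-3 + 2) = -2*(-1) = 2)
O(v) = 4
(O(Z) - 6)**2 = (4 - 6)**2 = (-2)**2 = 4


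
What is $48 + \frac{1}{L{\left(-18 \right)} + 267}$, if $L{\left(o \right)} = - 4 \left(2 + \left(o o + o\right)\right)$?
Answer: $\frac{46319}{965} \approx 47.999$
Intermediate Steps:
$L{\left(o \right)} = -8 - 4 o - 4 o^{2}$ ($L{\left(o \right)} = - 4 \left(2 + \left(o^{2} + o\right)\right) = - 4 \left(2 + \left(o + o^{2}\right)\right) = - 4 \left(2 + o + o^{2}\right) = -8 - 4 o - 4 o^{2}$)
$48 + \frac{1}{L{\left(-18 \right)} + 267} = 48 + \frac{1}{\left(-8 - -72 - 4 \left(-18\right)^{2}\right) + 267} = 48 + \frac{1}{\left(-8 + 72 - 1296\right) + 267} = 48 + \frac{1}{-1232 + 267} = 48 + \frac{1}{-965} = 48 - \frac{1}{965} = \frac{46319}{965}$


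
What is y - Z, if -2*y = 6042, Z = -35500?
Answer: 32479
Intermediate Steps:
y = -3021 (y = -½*6042 = -3021)
y - Z = -3021 - 1*(-35500) = -3021 + 35500 = 32479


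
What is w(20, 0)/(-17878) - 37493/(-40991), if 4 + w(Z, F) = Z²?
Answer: 327033709/366418549 ≈ 0.89251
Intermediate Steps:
w(Z, F) = -4 + Z²
w(20, 0)/(-17878) - 37493/(-40991) = (-4 + 20²)/(-17878) - 37493/(-40991) = (-4 + 400)*(-1/17878) - 37493*(-1/40991) = 396*(-1/17878) + 37493/40991 = -198/8939 + 37493/40991 = 327033709/366418549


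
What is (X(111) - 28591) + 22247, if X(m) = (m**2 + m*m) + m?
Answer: 18409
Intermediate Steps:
X(m) = m + 2*m**2 (X(m) = (m**2 + m**2) + m = 2*m**2 + m = m + 2*m**2)
(X(111) - 28591) + 22247 = (111*(1 + 2*111) - 28591) + 22247 = (111*(1 + 222) - 28591) + 22247 = (111*223 - 28591) + 22247 = (24753 - 28591) + 22247 = -3838 + 22247 = 18409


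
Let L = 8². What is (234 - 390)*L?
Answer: -9984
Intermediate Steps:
L = 64
(234 - 390)*L = (234 - 390)*64 = -156*64 = -9984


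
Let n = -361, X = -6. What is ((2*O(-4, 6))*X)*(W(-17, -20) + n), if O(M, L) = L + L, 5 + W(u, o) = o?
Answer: 55584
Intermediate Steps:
W(u, o) = -5 + o
O(M, L) = 2*L
((2*O(-4, 6))*X)*(W(-17, -20) + n) = ((2*(2*6))*(-6))*((-5 - 20) - 361) = ((2*12)*(-6))*(-25 - 361) = (24*(-6))*(-386) = -144*(-386) = 55584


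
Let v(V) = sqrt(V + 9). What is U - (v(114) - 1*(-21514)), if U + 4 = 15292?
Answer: -6226 - sqrt(123) ≈ -6237.1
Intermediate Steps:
v(V) = sqrt(9 + V)
U = 15288 (U = -4 + 15292 = 15288)
U - (v(114) - 1*(-21514)) = 15288 - (sqrt(9 + 114) - 1*(-21514)) = 15288 - (sqrt(123) + 21514) = 15288 - (21514 + sqrt(123)) = 15288 + (-21514 - sqrt(123)) = -6226 - sqrt(123)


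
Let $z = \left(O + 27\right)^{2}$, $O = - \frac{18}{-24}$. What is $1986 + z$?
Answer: $\frac{44097}{16} \approx 2756.1$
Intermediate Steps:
$O = \frac{3}{4}$ ($O = \left(-18\right) \left(- \frac{1}{24}\right) = \frac{3}{4} \approx 0.75$)
$z = \frac{12321}{16}$ ($z = \left(\frac{3}{4} + 27\right)^{2} = \left(\frac{111}{4}\right)^{2} = \frac{12321}{16} \approx 770.06$)
$1986 + z = 1986 + \frac{12321}{16} = \frac{44097}{16}$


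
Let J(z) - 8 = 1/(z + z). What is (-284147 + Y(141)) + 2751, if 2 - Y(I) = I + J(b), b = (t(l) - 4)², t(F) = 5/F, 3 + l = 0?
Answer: -162731863/578 ≈ -2.8154e+5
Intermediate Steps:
l = -3 (l = -3 + 0 = -3)
b = 289/9 (b = (5/(-3) - 4)² = (5*(-⅓) - 4)² = (-5/3 - 4)² = (-17/3)² = 289/9 ≈ 32.111)
J(z) = 8 + 1/(2*z) (J(z) = 8 + 1/(z + z) = 8 + 1/(2*z))
Y(I) = -3477/578 - I (Y(I) = 2 - (I + (8 + 1/(2*(289/9)))) = 2 - (I + (8 + (½)*(9/289))) = 2 - (I + (8 + 9/578)) = 2 - (I + 4633/578) = 2 - (4633/578 + I) = 2 + (-4633/578 - I) = -3477/578 - I)
(-284147 + Y(141)) + 2751 = (-284147 + (-3477/578 - 1*141)) + 2751 = (-284147 + (-3477/578 - 141)) + 2751 = (-284147 - 84975/578) + 2751 = -164321941/578 + 2751 = -162731863/578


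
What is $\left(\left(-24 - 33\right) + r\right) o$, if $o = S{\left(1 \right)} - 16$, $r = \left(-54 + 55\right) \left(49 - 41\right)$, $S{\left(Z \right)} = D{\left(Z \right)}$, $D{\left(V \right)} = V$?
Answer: $735$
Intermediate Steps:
$S{\left(Z \right)} = Z$
$r = 8$ ($r = 1 \cdot 8 = 8$)
$o = -15$ ($o = 1 - 16 = -15$)
$\left(\left(-24 - 33\right) + r\right) o = \left(\left(-24 - 33\right) + 8\right) \left(-15\right) = \left(-57 + 8\right) \left(-15\right) = \left(-49\right) \left(-15\right) = 735$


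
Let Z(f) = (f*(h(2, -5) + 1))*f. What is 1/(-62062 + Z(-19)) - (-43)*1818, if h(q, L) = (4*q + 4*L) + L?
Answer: 5303167811/67838 ≈ 78174.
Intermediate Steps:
h(q, L) = 4*q + 5*L (h(q, L) = (4*L + 4*q) + L = 4*q + 5*L)
Z(f) = -16*f**2 (Z(f) = (f*((4*2 + 5*(-5)) + 1))*f = (f*((8 - 25) + 1))*f = (f*(-17 + 1))*f = (f*(-16))*f = (-16*f)*f = -16*f**2)
1/(-62062 + Z(-19)) - (-43)*1818 = 1/(-62062 - 16*(-19)**2) - (-43)*1818 = 1/(-62062 - 16*361) - 1*(-78174) = 1/(-62062 - 5776) + 78174 = 1/(-67838) + 78174 = -1/67838 + 78174 = 5303167811/67838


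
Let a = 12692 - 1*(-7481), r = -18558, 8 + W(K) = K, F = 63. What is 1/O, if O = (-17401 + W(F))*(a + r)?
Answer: -1/28013790 ≈ -3.5697e-8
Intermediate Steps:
W(K) = -8 + K
a = 20173 (a = 12692 + 7481 = 20173)
O = -28013790 (O = (-17401 + (-8 + 63))*(20173 - 18558) = (-17401 + 55)*1615 = -17346*1615 = -28013790)
1/O = 1/(-28013790) = -1/28013790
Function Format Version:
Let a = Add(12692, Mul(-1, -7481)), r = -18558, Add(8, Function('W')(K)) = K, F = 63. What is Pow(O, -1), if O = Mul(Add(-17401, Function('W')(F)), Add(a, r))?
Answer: Rational(-1, 28013790) ≈ -3.5697e-8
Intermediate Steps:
Function('W')(K) = Add(-8, K)
a = 20173 (a = Add(12692, 7481) = 20173)
O = -28013790 (O = Mul(Add(-17401, Add(-8, 63)), Add(20173, -18558)) = Mul(Add(-17401, 55), 1615) = Mul(-17346, 1615) = -28013790)
Pow(O, -1) = Pow(-28013790, -1) = Rational(-1, 28013790)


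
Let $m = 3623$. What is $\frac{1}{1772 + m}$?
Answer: $\frac{1}{5395} \approx 0.00018536$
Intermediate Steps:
$\frac{1}{1772 + m} = \frac{1}{1772 + 3623} = \frac{1}{5395}$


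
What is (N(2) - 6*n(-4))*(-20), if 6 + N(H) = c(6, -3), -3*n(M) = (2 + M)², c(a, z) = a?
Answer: -160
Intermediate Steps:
n(M) = -(2 + M)²/3
N(H) = 0 (N(H) = -6 + 6 = 0)
(N(2) - 6*n(-4))*(-20) = (0 - (-2)*(2 - 4)²)*(-20) = (0 - (-2)*(-2)²)*(-20) = (0 - (-2)*4)*(-20) = (0 - 6*(-4/3))*(-20) = (0 + 8)*(-20) = 8*(-20) = -160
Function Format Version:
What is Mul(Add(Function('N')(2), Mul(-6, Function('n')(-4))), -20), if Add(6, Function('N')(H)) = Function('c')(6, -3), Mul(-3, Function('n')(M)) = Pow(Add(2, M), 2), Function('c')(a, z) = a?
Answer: -160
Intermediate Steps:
Function('n')(M) = Mul(Rational(-1, 3), Pow(Add(2, M), 2))
Function('N')(H) = 0 (Function('N')(H) = Add(-6, 6) = 0)
Mul(Add(Function('N')(2), Mul(-6, Function('n')(-4))), -20) = Mul(Add(0, Mul(-6, Mul(Rational(-1, 3), Pow(Add(2, -4), 2)))), -20) = Mul(Add(0, Mul(-6, Mul(Rational(-1, 3), Pow(-2, 2)))), -20) = Mul(Add(0, Mul(-6, Mul(Rational(-1, 3), 4))), -20) = Mul(Add(0, Mul(-6, Rational(-4, 3))), -20) = Mul(Add(0, 8), -20) = Mul(8, -20) = -160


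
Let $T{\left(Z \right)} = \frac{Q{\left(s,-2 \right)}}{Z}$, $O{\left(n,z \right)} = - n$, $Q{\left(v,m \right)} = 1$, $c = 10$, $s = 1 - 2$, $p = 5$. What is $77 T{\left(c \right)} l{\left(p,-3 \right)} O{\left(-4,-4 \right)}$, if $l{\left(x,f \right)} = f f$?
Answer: $\frac{1386}{5} \approx 277.2$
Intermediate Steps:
$s = -1$
$T{\left(Z \right)} = \frac{1}{Z}$ ($T{\left(Z \right)} = 1 \frac{1}{Z} = \frac{1}{Z}$)
$l{\left(x,f \right)} = f^{2}$
$77 T{\left(c \right)} l{\left(p,-3 \right)} O{\left(-4,-4 \right)} = \frac{77}{10} \left(-3\right)^{2} \left(\left(-1\right) \left(-4\right)\right) = 77 \cdot \frac{1}{10} \cdot 9 \cdot 4 = \frac{77}{10} \cdot 36 = \frac{1386}{5}$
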